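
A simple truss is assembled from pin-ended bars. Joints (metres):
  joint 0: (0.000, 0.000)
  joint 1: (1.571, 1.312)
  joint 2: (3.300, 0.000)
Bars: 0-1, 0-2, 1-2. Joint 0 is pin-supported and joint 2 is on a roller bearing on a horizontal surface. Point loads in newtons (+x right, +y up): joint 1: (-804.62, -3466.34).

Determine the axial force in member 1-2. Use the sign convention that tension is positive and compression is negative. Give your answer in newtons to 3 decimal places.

-2200.692

N=3 nodes, M=3 members, R=3 reactions → 2N=6, M+R=6
member 0 (0-1): L=2.0468, (cx,cy)=(0.7675,0.6410)
member 1 (0-2): L=3.3000, (cx,cy)=(1.0000,0.0000)
member 2 (1-2): L=2.1704, (cx,cy)=(0.7966,-0.6045)
solve A·x = −loads:
  F[0-1] = -3332.3654 N (compression)
  F[0-2] = +1753.1039 N (tension)
  F[1-2] = -2200.6922 N (compression)
  Rx@0 = +804.6200 N
  Ry@0 = +2136.0495 N
  Ry@2 = +1330.2905 N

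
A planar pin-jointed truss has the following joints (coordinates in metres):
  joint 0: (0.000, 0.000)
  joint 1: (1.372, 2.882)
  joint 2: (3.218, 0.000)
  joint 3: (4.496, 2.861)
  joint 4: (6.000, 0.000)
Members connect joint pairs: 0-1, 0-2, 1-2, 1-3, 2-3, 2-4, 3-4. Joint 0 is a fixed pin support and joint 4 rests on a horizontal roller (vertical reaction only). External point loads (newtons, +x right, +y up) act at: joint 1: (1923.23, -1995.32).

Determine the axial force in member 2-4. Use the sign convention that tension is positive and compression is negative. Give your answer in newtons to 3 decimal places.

725.481

N=5 nodes, M=7 members, R=3 reactions → 2N=10, M+R=10
member 0 (0-1): L=3.1919, (cx,cy)=(0.4298,0.9029)
member 1 (0-2): L=3.2180, (cx,cy)=(1.0000,0.0000)
member 2 (1-2): L=3.4225, (cx,cy)=(0.5394,-0.8421)
member 3 (1-3): L=3.1241, (cx,cy)=(1.0000,-0.0067)
member 4 (2-3): L=3.1335, (cx,cy)=(0.4079,0.9130)
member 5 (2-4): L=2.7820, (cx,cy)=(1.0000,0.0000)
member 6 (3-4): L=3.2322, (cx,cy)=(0.4653,-0.8851)
solve A·x = −loads:
  F[0-1] = -681.4273 N (compression)
  F[0-2] = +2216.1322 N (tension)
  F[1-2] = -1628.2036 N (compression)
  F[1-3] = -1337.9603 N (compression)
  F[2-3] = +1501.6329 N (tension)
  F[2-4] = +725.4814 N (tension)
  F[3-4] = -1559.1261 N (compression)
  Rx@0 = -1923.2300 N
  Ry@0 = +615.2653 N
  Ry@4 = +1380.0546 N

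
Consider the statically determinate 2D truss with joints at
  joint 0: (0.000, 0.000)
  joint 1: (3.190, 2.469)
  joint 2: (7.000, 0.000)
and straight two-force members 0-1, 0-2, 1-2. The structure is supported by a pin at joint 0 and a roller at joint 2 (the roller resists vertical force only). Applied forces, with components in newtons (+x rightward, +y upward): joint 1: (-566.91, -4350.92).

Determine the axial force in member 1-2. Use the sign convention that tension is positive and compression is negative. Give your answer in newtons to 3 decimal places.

N=3 nodes, M=3 members, R=3 reactions → 2N=6, M+R=6
member 0 (0-1): L=4.0339, (cx,cy)=(0.7908,0.6121)
member 1 (0-2): L=7.0000, (cx,cy)=(1.0000,0.0000)
member 2 (1-2): L=4.5401, (cx,cy)=(0.8392,-0.5438)
solve A·x = −loads:
  F[0-1] = -4195.7757 N (compression)
  F[0-2] = +2751.1304 N (tension)
  F[1-2] = -3278.2865 N (compression)
  Rx@0 = +566.9100 N
  Ry@0 = +2568.1009 N
  Ry@2 = +1782.8191 N

-3278.287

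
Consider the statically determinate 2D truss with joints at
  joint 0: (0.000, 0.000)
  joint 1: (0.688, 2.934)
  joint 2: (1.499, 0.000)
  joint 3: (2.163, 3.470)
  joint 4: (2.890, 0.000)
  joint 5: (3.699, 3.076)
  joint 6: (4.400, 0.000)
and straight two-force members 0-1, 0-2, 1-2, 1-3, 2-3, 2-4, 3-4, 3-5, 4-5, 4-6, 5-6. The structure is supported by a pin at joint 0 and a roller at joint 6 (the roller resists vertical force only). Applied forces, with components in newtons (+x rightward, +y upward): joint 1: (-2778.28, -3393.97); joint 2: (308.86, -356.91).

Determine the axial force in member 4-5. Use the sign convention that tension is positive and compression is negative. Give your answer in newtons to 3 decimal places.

-1094.733

N=7 nodes, M=11 members, R=3 reactions → 2N=14, M+R=14
member 0 (0-1): L=3.0136, (cx,cy)=(0.2283,0.9736)
member 1 (0-2): L=1.4990, (cx,cy)=(1.0000,0.0000)
member 2 (1-2): L=3.0440, (cx,cy)=(0.2664,-0.9639)
member 3 (1-3): L=1.5694, (cx,cy)=(0.9399,0.3415)
member 4 (2-3): L=3.5330, (cx,cy)=(0.1879,0.9822)
member 5 (2-4): L=1.3910, (cx,cy)=(1.0000,0.0000)
member 6 (3-4): L=3.5453, (cx,cy)=(0.2051,-0.9787)
member 7 (3-5): L=1.5857, (cx,cy)=(0.9686,-0.2485)
member 8 (4-5): L=3.1806, (cx,cy)=(0.2544,0.9671)
member 9 (4-6): L=1.5100, (cx,cy)=(1.0000,0.0000)
member 10 (5-6): L=3.1549, (cx,cy)=(0.2222,-0.9750)
solve A·x = −loads:
  F[0-1] = -5085.5047 N (compression)
  F[0-2] = -1308.4021 N (compression)
  F[1-2] = +2022.2356 N (tension)
  F[1-3] = +1147.4917 N (tension)
  F[2-3] = -1621.1228 N (compression)
  F[2-4] = -773.8095 N (compression)
  F[3-4] = +1081.7155 N (tension)
  F[3-5] = +569.8658 N (tension)
  F[4-5] = -1094.7334 N (compression)
  F[4-6] = -273.5453 N (compression)
  F[5-6] = +1231.0964 N (tension)
  Rx@0 = +2469.4200 N
  Ry@0 = +4951.2014 N
  Ry@6 = -1200.3214 N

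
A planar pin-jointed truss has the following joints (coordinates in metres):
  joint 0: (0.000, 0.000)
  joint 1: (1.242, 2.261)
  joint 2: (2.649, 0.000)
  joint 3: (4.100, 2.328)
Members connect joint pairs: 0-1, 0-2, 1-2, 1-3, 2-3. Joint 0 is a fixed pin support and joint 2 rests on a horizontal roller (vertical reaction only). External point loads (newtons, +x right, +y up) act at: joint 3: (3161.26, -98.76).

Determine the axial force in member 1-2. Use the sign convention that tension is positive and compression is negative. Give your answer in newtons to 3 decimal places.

N=4 nodes, M=5 members, R=3 reactions → 2N=8, M+R=8
member 0 (0-1): L=2.5797, (cx,cy)=(0.4815,0.8765)
member 1 (0-2): L=2.6490, (cx,cy)=(1.0000,0.0000)
member 2 (1-2): L=2.6630, (cx,cy)=(0.5283,-0.8490)
member 3 (1-3): L=2.8588, (cx,cy)=(0.9997,0.0234)
member 4 (2-3): L=2.7432, (cx,cy)=(0.5289,0.8487)
solve A·x = −loads:
  F[0-1] = +3231.4663 N (tension)
  F[0-2] = +1605.4467 N (tension)
  F[1-2] = -3245.5952 N (compression)
  F[1-3] = +3271.5026 N (tension)
  F[2-3] = -206.7190 N (compression)
  Rx@0 = -3161.2600 N
  Ry@0 = -2832.2816 N
  Ry@2 = +2931.0416 N

-3245.595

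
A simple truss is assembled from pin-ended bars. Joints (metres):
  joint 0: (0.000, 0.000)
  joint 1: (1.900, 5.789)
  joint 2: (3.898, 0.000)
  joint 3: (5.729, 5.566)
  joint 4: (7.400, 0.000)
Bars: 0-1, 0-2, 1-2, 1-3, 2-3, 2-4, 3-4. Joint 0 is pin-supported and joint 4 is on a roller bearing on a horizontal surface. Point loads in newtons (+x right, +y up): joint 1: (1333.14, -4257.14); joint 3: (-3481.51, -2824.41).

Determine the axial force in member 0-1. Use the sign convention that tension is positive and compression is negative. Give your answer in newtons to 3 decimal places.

-5659.856

N=5 nodes, M=7 members, R=3 reactions → 2N=10, M+R=10
member 0 (0-1): L=6.0928, (cx,cy)=(0.3118,0.9501)
member 1 (0-2): L=3.8980, (cx,cy)=(1.0000,0.0000)
member 2 (1-2): L=6.1241, (cx,cy)=(0.3263,-0.9453)
member 3 (1-3): L=3.8355, (cx,cy)=(0.9983,-0.0581)
member 4 (2-3): L=5.8594, (cx,cy)=(0.3125,0.9499)
member 5 (2-4): L=3.5020, (cx,cy)=(1.0000,0.0000)
member 6 (3-4): L=5.8114, (cx,cy)=(0.2875,-0.9578)
solve A·x = −loads:
  F[0-1] = -5659.8560 N (compression)
  F[0-2] = -383.3881 N (compression)
  F[1-2] = +1404.4483 N (tension)
  F[1-3] = -3562.3526 N (compression)
  F[2-3] = -1397.5895 N (compression)
  F[2-4] = +511.5460 N (tension)
  F[3-4] = -1779.0596 N (compression)
  Rx@0 = +2148.3700 N
  Ry@0 = +5377.6211 N
  Ry@4 = +1703.9289 N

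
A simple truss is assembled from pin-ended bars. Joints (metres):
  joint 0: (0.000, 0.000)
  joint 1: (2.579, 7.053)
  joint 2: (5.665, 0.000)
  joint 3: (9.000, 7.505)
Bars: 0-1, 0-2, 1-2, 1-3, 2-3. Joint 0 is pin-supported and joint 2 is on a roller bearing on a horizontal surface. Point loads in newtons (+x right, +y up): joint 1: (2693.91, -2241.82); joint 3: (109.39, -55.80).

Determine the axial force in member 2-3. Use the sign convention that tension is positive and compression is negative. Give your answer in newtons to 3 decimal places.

N=4 nodes, M=5 members, R=3 reactions → 2N=8, M+R=8
member 0 (0-1): L=7.5097, (cx,cy)=(0.3434,0.9392)
member 1 (0-2): L=5.6650, (cx,cy)=(1.0000,0.0000)
member 2 (1-2): L=7.6986, (cx,cy)=(0.4009,-0.9161)
member 3 (1-3): L=6.4369, (cx,cy)=(0.9975,0.0702)
member 4 (2-3): L=8.2126, (cx,cy)=(0.4061,0.9138)
solve A·x = −loads:
  F[0-1] = +2460.1158 N (tension)
  F[0-2] = +1958.4443 N (tension)
  F[1-2] = -4958.3604 N (compression)
  F[1-3] = +138.8617 N (tension)
  F[2-3] = -71.7315 N (compression)
  Rx@0 = -2803.3000 N
  Ry@0 = -2310.4953 N
  Ry@2 = +4608.1153 N

-71.732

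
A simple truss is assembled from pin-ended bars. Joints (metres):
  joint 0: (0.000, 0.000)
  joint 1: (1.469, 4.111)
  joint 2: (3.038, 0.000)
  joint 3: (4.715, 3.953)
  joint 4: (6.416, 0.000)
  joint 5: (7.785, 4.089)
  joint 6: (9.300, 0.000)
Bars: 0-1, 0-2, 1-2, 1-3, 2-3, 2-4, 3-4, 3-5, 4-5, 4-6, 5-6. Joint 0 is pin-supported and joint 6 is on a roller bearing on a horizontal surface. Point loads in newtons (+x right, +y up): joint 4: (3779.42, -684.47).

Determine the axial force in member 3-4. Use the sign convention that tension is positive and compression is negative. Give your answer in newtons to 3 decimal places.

N=7 nodes, M=11 members, R=3 reactions → 2N=14, M+R=14
member 0 (0-1): L=4.3656, (cx,cy)=(0.3365,0.9417)
member 1 (0-2): L=3.0380, (cx,cy)=(1.0000,0.0000)
member 2 (1-2): L=4.4002, (cx,cy)=(0.3566,-0.9343)
member 3 (1-3): L=3.2498, (cx,cy)=(0.9988,-0.0486)
member 4 (2-3): L=4.2940, (cx,cy)=(0.3905,0.9206)
member 5 (2-4): L=3.3780, (cx,cy)=(1.0000,0.0000)
member 6 (3-4): L=4.3034, (cx,cy)=(0.3953,-0.9186)
member 7 (3-5): L=3.0730, (cx,cy)=(0.9990,0.0443)
member 8 (4-5): L=4.3121, (cx,cy)=(0.3175,0.9483)
member 9 (4-6): L=2.8840, (cx,cy)=(1.0000,0.0000)
member 10 (5-6): L=4.3606, (cx,cy)=(0.3474,-0.9377)
solve A·x = −loads:
  F[0-1] = -225.4037 N (compression)
  F[0-2] = +3855.2675 N (tension)
  F[1-2] = +235.5202 N (tension)
  F[1-3] = -160.0165 N (compression)
  F[2-3] = -239.0210 N (compression)
  F[2-4] = +4032.5955 N (tension)
  F[3-4] = +214.7726 N (tension)
  F[3-5] = -338.3991 N (compression)
  F[4-5] = +513.7667 N (tension)
  F[4-6] = +174.9570 N (tension)
  F[5-6] = -503.5801 N (compression)
  Rx@0 = -3779.4200 N
  Ry@0 = +212.2593 N
  Ry@6 = +472.2107 N

214.773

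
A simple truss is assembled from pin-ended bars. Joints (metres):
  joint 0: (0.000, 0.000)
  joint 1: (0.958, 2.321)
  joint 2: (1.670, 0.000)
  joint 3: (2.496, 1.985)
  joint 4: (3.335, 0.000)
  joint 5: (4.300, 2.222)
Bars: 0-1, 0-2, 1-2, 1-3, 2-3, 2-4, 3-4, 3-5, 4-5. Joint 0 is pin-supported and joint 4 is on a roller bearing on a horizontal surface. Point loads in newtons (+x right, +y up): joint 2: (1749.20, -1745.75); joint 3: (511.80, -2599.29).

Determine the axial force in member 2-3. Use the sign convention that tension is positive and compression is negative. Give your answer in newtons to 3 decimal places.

345.736

N=6 nodes, M=9 members, R=3 reactions → 2N=12, M+R=12
member 0 (0-1): L=2.5109, (cx,cy)=(0.3815,0.9244)
member 1 (0-2): L=1.6700, (cx,cy)=(1.0000,0.0000)
member 2 (1-2): L=2.4278, (cx,cy)=(0.2933,-0.9560)
member 3 (1-3): L=1.5743, (cx,cy)=(0.9770,-0.2134)
member 4 (2-3): L=2.1500, (cx,cy)=(0.3842,0.9233)
member 5 (2-4): L=1.6650, (cx,cy)=(1.0000,0.0000)
member 6 (3-4): L=2.1550, (cx,cy)=(0.3893,-0.9211)
member 7 (3-5): L=1.8195, (cx,cy)=(0.9915,0.1303)
member 8 (4-5): L=2.4225, (cx,cy)=(0.3983,0.9172)
solve A·x = −loads:
  F[0-1] = -1320.7638 N (compression)
  F[0-2] = +2764.9122 N (tension)
  F[1-2] = +1492.1603 N (tension)
  F[1-3] = -963.7322 N (compression)
  F[2-3] = +345.7362 N (tension)
  F[2-4] = +1320.4989 N (tension)
  F[3-4] = -3391.7904 N (compression)
  F[3-5] = -0.0000 N (tension)
  F[4-5] = -0.0000 N (tension)
  Rx@0 = -2261.0000 N
  Ry@0 = +1220.8561 N
  Ry@4 = +3124.1839 N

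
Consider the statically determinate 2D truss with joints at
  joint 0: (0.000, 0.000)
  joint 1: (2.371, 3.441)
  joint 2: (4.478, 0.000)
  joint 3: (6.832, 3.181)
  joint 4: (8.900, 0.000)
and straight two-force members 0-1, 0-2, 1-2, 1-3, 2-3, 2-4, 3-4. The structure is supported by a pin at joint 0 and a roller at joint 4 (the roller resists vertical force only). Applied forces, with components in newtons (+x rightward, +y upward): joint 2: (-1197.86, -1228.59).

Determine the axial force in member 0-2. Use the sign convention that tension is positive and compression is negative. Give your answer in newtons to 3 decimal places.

-777.247

N=5 nodes, M=7 members, R=3 reactions → 2N=10, M+R=10
member 0 (0-1): L=4.1788, (cx,cy)=(0.5674,0.8234)
member 1 (0-2): L=4.4780, (cx,cy)=(1.0000,0.0000)
member 2 (1-2): L=4.0348, (cx,cy)=(0.5222,-0.8528)
member 3 (1-3): L=4.4686, (cx,cy)=(0.9983,-0.0582)
member 4 (2-3): L=3.9573, (cx,cy)=(0.5949,0.8038)
member 5 (2-4): L=4.4220, (cx,cy)=(1.0000,0.0000)
member 6 (3-4): L=3.7941, (cx,cy)=(0.5451,-0.8384)
solve A·x = −loads:
  F[0-1] = -741.3095 N (compression)
  F[0-2] = -777.2471 N (compression)
  F[1-2] = +772.0752 N (tension)
  F[1-3] = -825.1899 N (compression)
  F[2-3] = +709.2842 N (tension)
  F[2-4] = +401.8722 N (tension)
  F[3-4] = -737.3081 N (compression)
  Rx@0 = +1197.8600 N
  Ry@0 = +610.4298 N
  Ry@4 = +618.1602 N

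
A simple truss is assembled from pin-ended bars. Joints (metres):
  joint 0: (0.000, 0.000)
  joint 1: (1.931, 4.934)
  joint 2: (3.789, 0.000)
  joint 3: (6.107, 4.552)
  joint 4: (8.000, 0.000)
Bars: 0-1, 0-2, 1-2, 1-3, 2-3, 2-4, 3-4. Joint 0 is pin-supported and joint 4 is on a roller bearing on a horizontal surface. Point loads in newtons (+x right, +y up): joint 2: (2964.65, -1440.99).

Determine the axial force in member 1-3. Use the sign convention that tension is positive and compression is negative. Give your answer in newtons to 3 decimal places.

-605.780

N=5 nodes, M=7 members, R=3 reactions → 2N=10, M+R=10
member 0 (0-1): L=5.2984, (cx,cy)=(0.3644,0.9312)
member 1 (0-2): L=3.7890, (cx,cy)=(1.0000,0.0000)
member 2 (1-2): L=5.2722, (cx,cy)=(0.3524,-0.9358)
member 3 (1-3): L=4.1934, (cx,cy)=(0.9958,-0.0911)
member 4 (2-3): L=5.1082, (cx,cy)=(0.4538,0.8911)
member 5 (2-4): L=4.2110, (cx,cy)=(1.0000,0.0000)
member 6 (3-4): L=4.9299, (cx,cy)=(0.3840,-0.9233)
solve A·x = −loads:
  F[0-1] = -814.5212 N (compression)
  F[0-2] = +3261.5016 N (tension)
  F[1-2] = +869.4650 N (tension)
  F[1-3] = -605.7800 N (compression)
  F[2-3] = +703.9564 N (tension)
  F[2-4] = +283.8206 N (tension)
  F[3-4] = -739.1517 N (compression)
  Rx@0 = -2964.6500 N
  Ry@0 = +758.5011 N
  Ry@4 = +682.4889 N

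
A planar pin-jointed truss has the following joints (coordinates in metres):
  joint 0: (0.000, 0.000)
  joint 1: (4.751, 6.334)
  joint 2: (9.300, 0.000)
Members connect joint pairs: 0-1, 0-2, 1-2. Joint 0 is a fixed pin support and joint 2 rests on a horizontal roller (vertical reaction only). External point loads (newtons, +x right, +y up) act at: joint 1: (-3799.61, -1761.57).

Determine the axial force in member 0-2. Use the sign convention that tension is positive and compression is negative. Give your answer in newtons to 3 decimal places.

-1212.232

N=3 nodes, M=3 members, R=3 reactions → 2N=6, M+R=6
member 0 (0-1): L=7.9178, (cx,cy)=(0.6000,0.8000)
member 1 (0-2): L=9.3000, (cx,cy)=(1.0000,0.0000)
member 2 (1-2): L=7.7983, (cx,cy)=(0.5833,-0.8122)
solve A·x = −loads:
  F[0-1] = -4312.0064 N (compression)
  F[0-2] = -1212.2319 N (compression)
  F[1-2] = +2078.1067 N (tension)
  Rx@0 = +3799.6100 N
  Ry@0 = +3449.4744 N
  Ry@2 = -1687.9044 N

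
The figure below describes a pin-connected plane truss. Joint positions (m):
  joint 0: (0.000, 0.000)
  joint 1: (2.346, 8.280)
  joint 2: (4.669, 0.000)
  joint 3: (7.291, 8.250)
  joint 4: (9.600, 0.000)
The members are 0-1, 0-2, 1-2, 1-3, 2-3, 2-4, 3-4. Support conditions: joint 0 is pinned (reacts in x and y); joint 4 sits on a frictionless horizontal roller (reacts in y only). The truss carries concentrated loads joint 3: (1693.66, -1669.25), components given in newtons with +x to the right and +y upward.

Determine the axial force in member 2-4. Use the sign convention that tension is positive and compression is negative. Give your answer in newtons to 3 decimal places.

762.180

N=5 nodes, M=7 members, R=3 reactions → 2N=10, M+R=10
member 0 (0-1): L=8.6059, (cx,cy)=(0.2726,0.9621)
member 1 (0-2): L=4.6690, (cx,cy)=(1.0000,0.0000)
member 2 (1-2): L=8.5997, (cx,cy)=(0.2701,-0.9628)
member 3 (1-3): L=4.9451, (cx,cy)=(1.0000,-0.0061)
member 4 (2-3): L=8.6566, (cx,cy)=(0.3029,0.9530)
member 5 (2-4): L=4.9310, (cx,cy)=(1.0000,0.0000)
member 6 (3-4): L=8.5670, (cx,cy)=(0.2695,-0.9630)
solve A·x = −loads:
  F[0-1] = +1095.4894 N (tension)
  F[0-2] = +1395.0268 N (tension)
  F[1-2] = -1098.4462 N (compression)
  F[1-3] = +595.3630 N (tension)
  F[2-3] = +1109.7406 N (tension)
  F[2-4] = +762.1798 N (tension)
  F[3-4] = -2827.8979 N (compression)
  Rx@0 = -1693.6600 N
  Ry@0 = -1053.9997 N
  Ry@4 = +2723.2497 N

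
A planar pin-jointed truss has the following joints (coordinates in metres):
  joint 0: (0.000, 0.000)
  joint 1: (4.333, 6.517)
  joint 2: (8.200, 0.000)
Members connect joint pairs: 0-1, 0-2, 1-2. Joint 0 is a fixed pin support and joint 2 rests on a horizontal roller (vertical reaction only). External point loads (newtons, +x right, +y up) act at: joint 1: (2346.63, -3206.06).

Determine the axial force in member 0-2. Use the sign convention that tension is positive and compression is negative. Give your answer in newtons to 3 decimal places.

2111.884

N=3 nodes, M=3 members, R=3 reactions → 2N=6, M+R=6
member 0 (0-1): L=7.8260, (cx,cy)=(0.5537,0.8327)
member 1 (0-2): L=8.2000, (cx,cy)=(1.0000,0.0000)
member 2 (1-2): L=7.5779, (cx,cy)=(0.5103,-0.8600)
solve A·x = −loads:
  F[0-1] = +423.9841 N (tension)
  F[0-2] = +2111.8837 N (tension)
  F[1-2] = -4138.5313 N (compression)
  Rx@0 = -2346.6300 N
  Ry@0 = -353.0675 N
  Ry@2 = +3559.1275 N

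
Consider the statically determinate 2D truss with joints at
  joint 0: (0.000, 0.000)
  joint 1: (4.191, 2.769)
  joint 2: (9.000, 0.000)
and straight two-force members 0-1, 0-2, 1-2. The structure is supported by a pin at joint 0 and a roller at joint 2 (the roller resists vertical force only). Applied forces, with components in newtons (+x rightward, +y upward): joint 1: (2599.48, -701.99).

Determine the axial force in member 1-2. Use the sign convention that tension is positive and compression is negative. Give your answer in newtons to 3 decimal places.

-2257.899

N=3 nodes, M=3 members, R=3 reactions → 2N=6, M+R=6
member 0 (0-1): L=5.0231, (cx,cy)=(0.8343,0.5512)
member 1 (0-2): L=9.0000, (cx,cy)=(1.0000,0.0000)
member 2 (1-2): L=5.5492, (cx,cy)=(0.8666,-0.4990)
solve A·x = −loads:
  F[0-1] = +770.3888 N (tension)
  F[0-2] = +1956.7137 N (tension)
  F[1-2] = -2257.8986 N (compression)
  Rx@0 = -2599.4800 N
  Ry@0 = -424.6767 N
  Ry@2 = +1126.6667 N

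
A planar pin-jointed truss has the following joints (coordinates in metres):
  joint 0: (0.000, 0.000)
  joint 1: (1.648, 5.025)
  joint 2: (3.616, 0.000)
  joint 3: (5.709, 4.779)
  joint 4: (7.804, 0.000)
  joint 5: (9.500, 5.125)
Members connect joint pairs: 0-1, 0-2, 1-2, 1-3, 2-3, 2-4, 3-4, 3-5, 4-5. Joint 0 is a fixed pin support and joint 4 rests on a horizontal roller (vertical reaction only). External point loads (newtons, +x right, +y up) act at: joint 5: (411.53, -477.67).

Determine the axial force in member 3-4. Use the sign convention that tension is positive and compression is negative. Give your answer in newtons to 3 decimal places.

N=6 nodes, M=9 members, R=3 reactions → 2N=12, M+R=12
member 0 (0-1): L=5.2883, (cx,cy)=(0.3116,0.9502)
member 1 (0-2): L=3.6160, (cx,cy)=(1.0000,0.0000)
member 2 (1-2): L=5.3966, (cx,cy)=(0.3647,-0.9311)
member 3 (1-3): L=4.0684, (cx,cy)=(0.9982,-0.0605)
member 4 (2-3): L=5.2172, (cx,cy)=(0.4012,0.9160)
member 5 (2-4): L=4.1880, (cx,cy)=(1.0000,0.0000)
member 6 (3-4): L=5.2180, (cx,cy)=(0.4015,-0.9159)
member 7 (3-5): L=3.8068, (cx,cy)=(0.9959,0.0909)
member 8 (4-5): L=5.3983, (cx,cy)=(0.3142,0.9494)
solve A·x = −loads:
  F[0-1] = +393.6704 N (tension)
  F[0-2] = +288.8509 N (tension)
  F[1-2] = -419.6693 N (compression)
  F[1-3] = +276.2261 N (tension)
  F[2-3] = +426.6024 N (tension)
  F[2-4] = -35.3311 N (compression)
  F[3-4] = -349.9008 N (compression)
  F[3-5] = +589.7847 N (tension)
  F[4-5] = -559.6112 N (compression)
  Rx@0 = -411.5300 N
  Ry@0 = -374.0671 N
  Ry@4 = +851.7371 N

-349.901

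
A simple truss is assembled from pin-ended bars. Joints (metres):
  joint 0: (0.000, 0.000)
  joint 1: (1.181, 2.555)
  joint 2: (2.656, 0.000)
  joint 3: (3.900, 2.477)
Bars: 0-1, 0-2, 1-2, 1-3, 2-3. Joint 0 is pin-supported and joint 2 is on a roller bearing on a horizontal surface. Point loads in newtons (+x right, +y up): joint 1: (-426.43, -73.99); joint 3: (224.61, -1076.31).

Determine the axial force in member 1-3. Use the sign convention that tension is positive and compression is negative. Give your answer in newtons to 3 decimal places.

754.598

N=4 nodes, M=5 members, R=3 reactions → 2N=8, M+R=8
member 0 (0-1): L=2.8147, (cx,cy)=(0.4196,0.9077)
member 1 (0-2): L=2.6560, (cx,cy)=(1.0000,0.0000)
member 2 (1-2): L=2.9502, (cx,cy)=(0.5000,-0.8660)
member 3 (1-3): L=2.7201, (cx,cy)=(0.9996,-0.0287)
member 4 (2-3): L=2.7718, (cx,cy)=(0.4488,0.8936)
solve A·x = −loads:
  F[0-1] = +288.9474 N (tension)
  F[0-2] = -323.0555 N (compression)
  F[1-2] = -413.2717 N (compression)
  F[1-3] = +754.5980 N (tension)
  F[2-3] = -1180.2080 N (compression)
  Rx@0 = +201.8200 N
  Ry@0 = -262.2834 N
  Ry@2 = +1412.5834 N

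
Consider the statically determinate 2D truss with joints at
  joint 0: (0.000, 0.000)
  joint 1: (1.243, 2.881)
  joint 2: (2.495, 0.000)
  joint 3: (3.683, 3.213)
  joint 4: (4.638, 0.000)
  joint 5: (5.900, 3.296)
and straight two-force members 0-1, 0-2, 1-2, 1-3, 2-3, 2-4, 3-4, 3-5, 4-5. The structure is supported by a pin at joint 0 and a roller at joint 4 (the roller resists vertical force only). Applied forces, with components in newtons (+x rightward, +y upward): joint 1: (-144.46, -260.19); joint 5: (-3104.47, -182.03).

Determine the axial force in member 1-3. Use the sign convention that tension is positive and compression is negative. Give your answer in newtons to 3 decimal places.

N=6 nodes, M=9 members, R=3 reactions → 2N=12, M+R=12
member 0 (0-1): L=3.1377, (cx,cy)=(0.3961,0.9182)
member 1 (0-2): L=2.4950, (cx,cy)=(1.0000,0.0000)
member 2 (1-2): L=3.1413, (cx,cy)=(0.3986,-0.9171)
member 3 (1-3): L=2.4625, (cx,cy)=(0.9909,0.1348)
member 4 (2-3): L=3.4256, (cx,cy)=(0.3468,0.9379)
member 5 (2-4): L=2.1430, (cx,cy)=(1.0000,0.0000)
member 6 (3-4): L=3.3519, (cx,cy)=(0.2849,-0.9586)
member 7 (3-5): L=2.2186, (cx,cy)=(0.9993,0.0374)
member 8 (4-5): L=3.5293, (cx,cy)=(0.3576,0.9339)
solve A·x = −loads:
  F[0-1] = -2653.9906 N (compression)
  F[0-2] = -2197.5541 N (compression)
  F[1-2] = +2113.7817 N (tension)
  F[1-3] = -1765.5111 N (compression)
  F[2-3] = -2066.9107 N (compression)
  F[2-4] = -638.2721 N (compression)
  F[3-4] = +2150.5305 N (tension)
  F[3-5] = -3081.0646 N (compression)
  F[4-5] = -71.4884 N (compression)
  Rx@0 = +3248.9300 N
  Ry@0 = +2436.8576 N
  Ry@4 = -1994.6376 N

-1765.511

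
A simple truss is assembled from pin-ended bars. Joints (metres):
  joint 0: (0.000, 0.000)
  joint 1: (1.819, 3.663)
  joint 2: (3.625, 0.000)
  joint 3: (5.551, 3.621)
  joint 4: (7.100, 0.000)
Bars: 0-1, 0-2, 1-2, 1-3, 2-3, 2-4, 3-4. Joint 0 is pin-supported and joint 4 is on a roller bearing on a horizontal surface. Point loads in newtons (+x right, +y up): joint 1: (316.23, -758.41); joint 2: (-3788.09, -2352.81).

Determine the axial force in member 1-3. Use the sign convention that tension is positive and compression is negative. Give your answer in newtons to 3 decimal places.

N=5 nodes, M=7 members, R=3 reactions → 2N=10, M+R=10
member 0 (0-1): L=4.0898, (cx,cy)=(0.4448,0.8956)
member 1 (0-2): L=3.6250, (cx,cy)=(1.0000,0.0000)
member 2 (1-2): L=4.0840, (cx,cy)=(0.4422,-0.8969)
member 3 (1-3): L=3.7322, (cx,cy)=(0.9999,-0.0113)
member 4 (2-3): L=4.1014, (cx,cy)=(0.4696,0.8829)
member 5 (2-4): L=3.4750, (cx,cy)=(1.0000,0.0000)
member 6 (3-4): L=3.9384, (cx,cy)=(0.3933,-0.9194)
solve A·x = −loads:
  F[0-1] = -1733.3971 N (compression)
  F[0-2] = -2700.9025 N (compression)
  F[1-2] = +904.0310 N (tension)
  F[1-3] = -1487.0546 N (compression)
  F[2-3] = +1746.5305 N (tension)
  F[2-4] = +666.7883 N (tension)
  F[3-4] = -1695.3409 N (compression)
  Rx@0 = +3471.8600 N
  Ry@0 = +1552.5109 N
  Ry@4 = +1558.7091 N

-1487.055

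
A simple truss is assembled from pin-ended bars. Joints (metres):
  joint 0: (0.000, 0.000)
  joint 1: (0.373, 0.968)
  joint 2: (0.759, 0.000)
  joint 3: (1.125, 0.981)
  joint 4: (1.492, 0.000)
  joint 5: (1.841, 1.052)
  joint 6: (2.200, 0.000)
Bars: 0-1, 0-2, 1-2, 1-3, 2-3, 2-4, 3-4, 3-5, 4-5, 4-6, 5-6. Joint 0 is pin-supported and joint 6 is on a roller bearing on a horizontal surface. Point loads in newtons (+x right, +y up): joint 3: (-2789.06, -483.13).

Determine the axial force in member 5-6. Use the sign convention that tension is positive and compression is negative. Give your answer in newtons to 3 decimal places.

N=7 nodes, M=11 members, R=3 reactions → 2N=14, M+R=14
member 0 (0-1): L=1.0374, (cx,cy)=(0.3596,0.9331)
member 1 (0-2): L=0.7590, (cx,cy)=(1.0000,0.0000)
member 2 (1-2): L=1.0421, (cx,cy)=(0.3704,-0.9289)
member 3 (1-3): L=0.7521, (cx,cy)=(0.9999,0.0173)
member 4 (2-3): L=1.0471, (cx,cy)=(0.3496,0.9369)
member 5 (2-4): L=0.7330, (cx,cy)=(1.0000,0.0000)
member 6 (3-4): L=1.0474, (cx,cy)=(0.3504,-0.9366)
member 7 (3-5): L=0.7195, (cx,cy)=(0.9951,0.0987)
member 8 (4-5): L=1.1084, (cx,cy)=(0.3149,0.9491)
member 9 (4-6): L=0.7080, (cx,cy)=(1.0000,0.0000)
member 10 (5-6): L=1.1116, (cx,cy)=(0.3230,-0.9464)
solve A·x = −loads:
  F[0-1] = -1585.7973 N (compression)
  F[0-2] = -2218.8701 N (compression)
  F[1-2] = +1571.6051 N (tension)
  F[1-3] = -1152.4811 N (compression)
  F[2-3] = -1558.1129 N (compression)
  F[2-4] = -1092.1081 N (compression)
  F[3-4] = +1137.4982 N (tension)
  F[3-5] = +696.9405 N (tension)
  F[4-5] = -1122.4816 N (compression)
  F[4-6] = -340.0986 N (compression)
  F[5-6] = +1053.0445 N (tension)
  Rx@0 = +2789.0600 N
  Ry@0 = +1479.7421 N
  Ry@6 = -996.6121 N

1053.045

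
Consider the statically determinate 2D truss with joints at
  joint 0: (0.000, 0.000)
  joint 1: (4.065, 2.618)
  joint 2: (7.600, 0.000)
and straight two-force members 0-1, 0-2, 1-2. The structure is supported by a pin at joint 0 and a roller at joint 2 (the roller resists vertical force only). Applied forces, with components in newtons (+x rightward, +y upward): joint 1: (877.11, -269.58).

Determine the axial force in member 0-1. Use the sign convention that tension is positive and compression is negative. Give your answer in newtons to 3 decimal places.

N=3 nodes, M=3 members, R=3 reactions → 2N=6, M+R=6
member 0 (0-1): L=4.8351, (cx,cy)=(0.8407,0.5415)
member 1 (0-2): L=7.6000, (cx,cy)=(1.0000,0.0000)
member 2 (1-2): L=4.3989, (cx,cy)=(0.8036,-0.5952)
solve A·x = −loads:
  F[0-1] = +326.4357 N (tension)
  F[0-2] = +602.6664 N (tension)
  F[1-2] = -749.9455 N (compression)
  Rx@0 = -877.1100 N
  Ry@0 = -176.7511 N
  Ry@2 = +446.3311 N

326.436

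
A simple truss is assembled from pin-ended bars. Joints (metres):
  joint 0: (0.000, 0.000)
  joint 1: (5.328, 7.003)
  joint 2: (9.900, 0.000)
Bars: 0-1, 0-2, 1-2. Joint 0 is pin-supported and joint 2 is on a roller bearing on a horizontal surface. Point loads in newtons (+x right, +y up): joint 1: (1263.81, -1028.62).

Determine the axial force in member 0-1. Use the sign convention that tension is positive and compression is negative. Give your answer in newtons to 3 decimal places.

N=3 nodes, M=3 members, R=3 reactions → 2N=6, M+R=6
member 0 (0-1): L=8.7994, (cx,cy)=(0.6055,0.7958)
member 1 (0-2): L=9.9000, (cx,cy)=(1.0000,0.0000)
member 2 (1-2): L=8.3633, (cx,cy)=(0.5467,-0.8373)
solve A·x = −loads:
  F[0-1] = +526.4197 N (tension)
  F[0-2] = +945.0654 N (tension)
  F[1-2] = -1728.7594 N (compression)
  Rx@0 = -1263.8100 N
  Ry@0 = -418.9506 N
  Ry@2 = +1447.5706 N

526.420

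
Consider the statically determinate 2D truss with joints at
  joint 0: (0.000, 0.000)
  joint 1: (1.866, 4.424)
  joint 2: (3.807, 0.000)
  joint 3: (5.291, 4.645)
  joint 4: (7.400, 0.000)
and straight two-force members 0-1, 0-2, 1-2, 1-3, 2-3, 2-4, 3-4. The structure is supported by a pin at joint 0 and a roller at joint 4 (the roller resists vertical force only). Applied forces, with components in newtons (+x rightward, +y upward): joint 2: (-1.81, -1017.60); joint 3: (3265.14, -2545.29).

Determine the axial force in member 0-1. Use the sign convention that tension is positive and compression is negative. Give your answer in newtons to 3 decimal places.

900.858

N=5 nodes, M=7 members, R=3 reactions → 2N=10, M+R=10
member 0 (0-1): L=4.8014, (cx,cy)=(0.3886,0.9214)
member 1 (0-2): L=3.8070, (cx,cy)=(1.0000,0.0000)
member 2 (1-2): L=4.8311, (cx,cy)=(0.4018,-0.9157)
member 3 (1-3): L=3.4321, (cx,cy)=(0.9979,0.0644)
member 4 (2-3): L=4.8763, (cx,cy)=(0.3043,0.9526)
member 5 (2-4): L=3.5930, (cx,cy)=(1.0000,0.0000)
member 6 (3-4): L=5.1014, (cx,cy)=(0.4134,-0.9105)
solve A·x = −loads:
  F[0-1] = +900.8580 N (tension)
  F[0-2] = +2913.2258 N (tension)
  F[1-2] = -857.4749 N (compression)
  F[1-3] = +696.0601 N (tension)
  F[2-3] = +1892.5947 N (tension)
  F[2-4] = +1994.5526 N (tension)
  F[3-4] = -4824.5316 N (compression)
  Rx@0 = -3263.3300 N
  Ry@0 = -830.0435 N
  Ry@4 = +4392.9335 N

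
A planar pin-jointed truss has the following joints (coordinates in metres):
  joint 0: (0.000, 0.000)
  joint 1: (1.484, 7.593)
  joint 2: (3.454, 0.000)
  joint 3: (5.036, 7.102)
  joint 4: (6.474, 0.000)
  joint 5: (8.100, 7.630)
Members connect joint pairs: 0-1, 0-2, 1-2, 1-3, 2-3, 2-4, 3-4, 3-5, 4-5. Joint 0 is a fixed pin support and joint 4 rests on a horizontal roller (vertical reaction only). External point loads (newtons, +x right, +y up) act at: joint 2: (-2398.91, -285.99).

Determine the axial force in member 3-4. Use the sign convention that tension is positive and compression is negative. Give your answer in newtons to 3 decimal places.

N=6 nodes, M=9 members, R=3 reactions → 2N=12, M+R=12
member 0 (0-1): L=7.7367, (cx,cy)=(0.1918,0.9814)
member 1 (0-2): L=3.4540, (cx,cy)=(1.0000,0.0000)
member 2 (1-2): L=7.8444, (cx,cy)=(0.2511,-0.9680)
member 3 (1-3): L=3.5858, (cx,cy)=(0.9906,-0.1369)
member 4 (2-3): L=7.2761, (cx,cy)=(0.2174,0.9761)
member 5 (2-4): L=3.0200, (cx,cy)=(1.0000,0.0000)
member 6 (3-4): L=7.2461, (cx,cy)=(0.1985,-0.9801)
member 7 (3-5): L=3.1092, (cx,cy)=(0.9855,0.1698)
member 8 (4-5): L=7.8013, (cx,cy)=(0.2084,0.9780)
solve A·x = −loads:
  F[0-1] = -135.9331 N (compression)
  F[0-2] = -2372.8361 N (compression)
  F[1-2] = +146.8150 N (tension)
  F[1-3] = -63.5427 N (compression)
  F[2-3] = +147.4065 N (tension)
  F[2-4] = +30.8943 N (tension)
  F[3-4] = -155.6773 N (compression)
  F[3-5] = -0.0000 N (compression)
  F[4-5] = +0.0000 N (tension)
  Rx@0 = +2398.9100 N
  Ry@0 = +133.4090 N
  Ry@4 = +152.5810 N

-155.677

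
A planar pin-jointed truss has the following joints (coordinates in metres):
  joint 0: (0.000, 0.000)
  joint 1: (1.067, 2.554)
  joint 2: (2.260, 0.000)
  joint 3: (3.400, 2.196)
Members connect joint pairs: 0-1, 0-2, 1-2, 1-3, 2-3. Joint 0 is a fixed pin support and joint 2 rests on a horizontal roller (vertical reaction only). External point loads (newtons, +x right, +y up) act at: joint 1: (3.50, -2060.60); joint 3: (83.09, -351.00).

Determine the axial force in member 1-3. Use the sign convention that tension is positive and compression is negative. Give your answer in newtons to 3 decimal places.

248.605

N=4 nodes, M=5 members, R=3 reactions → 2N=8, M+R=8
member 0 (0-1): L=2.7679, (cx,cy)=(0.3855,0.9227)
member 1 (0-2): L=2.2600, (cx,cy)=(1.0000,0.0000)
member 2 (1-2): L=2.8189, (cx,cy)=(0.4232,-0.9060)
member 3 (1-3): L=2.3603, (cx,cy)=(0.9884,-0.1517)
member 4 (2-3): L=2.4743, (cx,cy)=(0.4607,0.8875)
solve A·x = −loads:
  F[0-1] = -895.1819 N (compression)
  F[0-2] = +431.6714 N (tension)
  F[1-2] = -1404.2719 N (compression)
  F[1-3] = +248.6046 N (tension)
  F[2-3] = -352.9924 N (compression)
  Rx@0 = -86.5900 N
  Ry@0 = +825.9961 N
  Ry@2 = +1585.6039 N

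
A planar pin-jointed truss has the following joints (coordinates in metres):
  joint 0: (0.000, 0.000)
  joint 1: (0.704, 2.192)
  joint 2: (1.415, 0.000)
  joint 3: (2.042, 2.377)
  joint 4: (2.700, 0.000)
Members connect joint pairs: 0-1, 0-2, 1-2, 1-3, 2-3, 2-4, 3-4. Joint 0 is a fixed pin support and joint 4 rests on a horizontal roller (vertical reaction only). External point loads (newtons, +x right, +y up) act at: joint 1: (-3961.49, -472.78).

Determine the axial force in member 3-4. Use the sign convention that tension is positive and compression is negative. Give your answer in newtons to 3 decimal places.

3209.185

N=5 nodes, M=7 members, R=3 reactions → 2N=10, M+R=10
member 0 (0-1): L=2.3023, (cx,cy)=(0.3058,0.9521)
member 1 (0-2): L=1.4150, (cx,cy)=(1.0000,0.0000)
member 2 (1-2): L=2.3044, (cx,cy)=(0.3085,-0.9512)
member 3 (1-3): L=1.3507, (cx,cy)=(0.9906,0.1370)
member 4 (2-3): L=2.4583, (cx,cy)=(0.2551,0.9669)
member 5 (2-4): L=1.2850, (cx,cy)=(1.0000,0.0000)
member 6 (3-4): L=2.4664, (cx,cy)=(0.2668,-0.9638)
solve A·x = −loads:
  F[0-1] = -3745.0340 N (compression)
  F[0-2] = -2816.3177 N (compression)
  F[1-2] = +3503.7399 N (tension)
  F[1-3] = +1751.7946 N (tension)
  F[2-3] = -3446.7977 N (compression)
  F[2-4] = -856.1668 N (compression)
  F[3-4] = +3209.1847 N (tension)
  Rx@0 = +3961.4900 N
  Ry@0 = +3565.6500 N
  Ry@4 = -3092.8700 N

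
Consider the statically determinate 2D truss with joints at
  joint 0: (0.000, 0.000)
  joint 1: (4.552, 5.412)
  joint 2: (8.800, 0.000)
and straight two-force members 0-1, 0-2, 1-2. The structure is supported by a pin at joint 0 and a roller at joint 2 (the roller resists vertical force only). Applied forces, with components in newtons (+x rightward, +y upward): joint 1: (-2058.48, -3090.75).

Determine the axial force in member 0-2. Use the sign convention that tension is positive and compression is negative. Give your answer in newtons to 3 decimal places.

261.219

N=3 nodes, M=3 members, R=3 reactions → 2N=6, M+R=6
member 0 (0-1): L=7.0718, (cx,cy)=(0.6437,0.7653)
member 1 (0-2): L=8.8000, (cx,cy)=(1.0000,0.0000)
member 2 (1-2): L=6.8801, (cx,cy)=(0.6174,-0.7866)
solve A·x = −loads:
  F[0-1] = -3603.7917 N (compression)
  F[0-2] = +261.2186 N (tension)
  F[1-2] = -423.0697 N (compression)
  Rx@0 = +2058.4800 N
  Ry@0 = +2757.9545 N
  Ry@2 = +332.7955 N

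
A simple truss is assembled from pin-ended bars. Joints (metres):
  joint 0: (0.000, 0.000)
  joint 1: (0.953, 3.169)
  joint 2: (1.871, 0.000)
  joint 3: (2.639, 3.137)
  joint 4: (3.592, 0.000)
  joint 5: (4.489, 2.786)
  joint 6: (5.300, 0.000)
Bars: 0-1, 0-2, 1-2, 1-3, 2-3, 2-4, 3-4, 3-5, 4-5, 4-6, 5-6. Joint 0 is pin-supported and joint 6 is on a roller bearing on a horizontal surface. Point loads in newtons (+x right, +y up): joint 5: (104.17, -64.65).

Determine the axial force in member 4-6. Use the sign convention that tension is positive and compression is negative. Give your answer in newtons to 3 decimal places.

31.880

N=7 nodes, M=11 members, R=3 reactions → 2N=14, M+R=14
member 0 (0-1): L=3.3092, (cx,cy)=(0.2880,0.9576)
member 1 (0-2): L=1.8710, (cx,cy)=(1.0000,0.0000)
member 2 (1-2): L=3.2993, (cx,cy)=(0.2782,-0.9605)
member 3 (1-3): L=1.6863, (cx,cy)=(0.9998,-0.0190)
member 4 (2-3): L=3.2296, (cx,cy)=(0.2378,0.9713)
member 5 (2-4): L=1.7210, (cx,cy)=(1.0000,0.0000)
member 6 (3-4): L=3.2786, (cx,cy)=(0.2907,-0.9568)
member 7 (3-5): L=1.8830, (cx,cy)=(0.9825,-0.1864)
member 8 (4-5): L=2.9268, (cx,cy)=(0.3065,0.9519)
member 9 (4-6): L=1.7080, (cx,cy)=(1.0000,0.0000)
member 10 (5-6): L=2.9016, (cx,cy)=(0.2795,-0.9601)
solve A·x = −loads:
  F[0-1] = +46.8502 N (tension)
  F[0-2] = +90.6778 N (tension)
  F[1-2] = -47.2362 N (compression)
  F[1-3] = +26.6401 N (tension)
  F[2-3] = +46.7108 N (tension)
  F[2-4] = +66.4270 N (tension)
  F[3-4] = -57.6999 N (compression)
  F[3-5] = +55.4875 N (tension)
  F[4-5] = +57.9995 N (tension)
  F[4-6] = +31.8797 N (tension)
  F[5-6] = -114.0611 N (compression)
  Rx@0 = -104.1700 N
  Ry@0 = -44.8654 N
  Ry@6 = +109.5154 N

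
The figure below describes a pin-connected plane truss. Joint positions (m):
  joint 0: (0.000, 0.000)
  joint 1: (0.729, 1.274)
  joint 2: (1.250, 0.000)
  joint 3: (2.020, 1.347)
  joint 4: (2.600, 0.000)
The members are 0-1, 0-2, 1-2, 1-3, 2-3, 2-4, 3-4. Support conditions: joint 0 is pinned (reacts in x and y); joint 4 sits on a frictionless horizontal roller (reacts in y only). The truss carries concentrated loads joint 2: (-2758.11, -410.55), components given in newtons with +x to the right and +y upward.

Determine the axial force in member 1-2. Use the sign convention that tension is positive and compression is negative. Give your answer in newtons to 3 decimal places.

N=5 nodes, M=7 members, R=3 reactions → 2N=10, M+R=10
member 0 (0-1): L=1.4678, (cx,cy)=(0.4967,0.8679)
member 1 (0-2): L=1.2500, (cx,cy)=(1.0000,0.0000)
member 2 (1-2): L=1.3764, (cx,cy)=(0.3785,-0.9256)
member 3 (1-3): L=1.2931, (cx,cy)=(0.9984,0.0565)
member 4 (2-3): L=1.5516, (cx,cy)=(0.4963,0.8682)
member 5 (2-4): L=1.3500, (cx,cy)=(1.0000,0.0000)
member 6 (3-4): L=1.4666, (cx,cy)=(0.3955,-0.9185)
solve A·x = −loads:
  F[0-1] = -245.6021 N (compression)
  F[0-2] = -2636.1311 N (compression)
  F[1-2] = +217.8179 N (tension)
  F[1-3] = -204.7538 N (compression)
  F[2-3] = +240.6680 N (tension)
  F[2-4] = +84.9891 N (tension)
  F[3-4] = -214.8998 N (compression)
  Rx@0 = +2758.1100 N
  Ry@0 = +213.1702 N
  Ry@4 = +197.3798 N

217.818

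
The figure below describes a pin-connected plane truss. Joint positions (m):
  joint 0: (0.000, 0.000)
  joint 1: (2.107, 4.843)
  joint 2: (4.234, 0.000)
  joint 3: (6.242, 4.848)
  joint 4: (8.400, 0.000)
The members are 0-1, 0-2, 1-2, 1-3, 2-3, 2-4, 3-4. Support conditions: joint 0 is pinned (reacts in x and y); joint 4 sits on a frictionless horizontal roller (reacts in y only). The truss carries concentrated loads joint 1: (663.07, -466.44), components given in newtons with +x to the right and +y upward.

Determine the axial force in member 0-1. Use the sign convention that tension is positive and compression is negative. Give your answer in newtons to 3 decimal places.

35.824

N=5 nodes, M=7 members, R=3 reactions → 2N=10, M+R=10
member 0 (0-1): L=5.2815, (cx,cy)=(0.3989,0.9170)
member 1 (0-2): L=4.2340, (cx,cy)=(1.0000,0.0000)
member 2 (1-2): L=5.2895, (cx,cy)=(0.4021,-0.9156)
member 3 (1-3): L=4.1350, (cx,cy)=(1.0000,0.0012)
member 4 (2-3): L=5.2474, (cx,cy)=(0.3827,0.9239)
member 5 (2-4): L=4.1660, (cx,cy)=(1.0000,0.0000)
member 6 (3-4): L=5.3066, (cx,cy)=(0.4067,-0.9136)
solve A·x = −loads:
  F[0-1] = +35.8244 N (tension)
  F[0-2] = +648.7782 N (tension)
  F[1-2] = -545.8887 N (compression)
  F[1-3] = -429.2670 N (compression)
  F[2-3] = +540.9853 N (tension)
  F[2-4] = +222.2500 N (tension)
  F[3-4] = -546.5215 N (compression)
  Rx@0 = -663.0700 N
  Ry@0 = -32.8501 N
  Ry@4 = +499.2901 N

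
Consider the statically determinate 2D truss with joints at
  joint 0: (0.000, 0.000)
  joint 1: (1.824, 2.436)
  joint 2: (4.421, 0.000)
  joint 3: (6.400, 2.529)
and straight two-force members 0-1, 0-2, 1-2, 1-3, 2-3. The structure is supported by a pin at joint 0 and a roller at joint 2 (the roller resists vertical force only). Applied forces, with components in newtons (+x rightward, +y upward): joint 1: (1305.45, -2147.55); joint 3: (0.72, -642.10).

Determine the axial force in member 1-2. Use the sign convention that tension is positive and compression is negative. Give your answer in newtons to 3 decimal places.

N=4 nodes, M=5 members, R=3 reactions → 2N=8, M+R=8
member 0 (0-1): L=3.0432, (cx,cy)=(0.5994,0.8005)
member 1 (0-2): L=4.4210, (cx,cy)=(1.0000,0.0000)
member 2 (1-2): L=3.5607, (cx,cy)=(0.7294,-0.6841)
member 3 (1-3): L=4.5769, (cx,cy)=(0.9998,0.0203)
member 4 (2-3): L=3.2113, (cx,cy)=(0.6163,0.7875)
solve A·x = −loads:
  F[0-1] = -317.7759 N (compression)
  F[0-2] = +1496.6350 N (tension)
  F[1-2] = -2752.0608 N (compression)
  F[1-3] = +511.4151 N (tension)
  F[2-3] = -828.5209 N (compression)
  Rx@0 = -1306.1700 N
  Ry@0 = +254.3710 N
  Ry@2 = +2535.2790 N

-2752.061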